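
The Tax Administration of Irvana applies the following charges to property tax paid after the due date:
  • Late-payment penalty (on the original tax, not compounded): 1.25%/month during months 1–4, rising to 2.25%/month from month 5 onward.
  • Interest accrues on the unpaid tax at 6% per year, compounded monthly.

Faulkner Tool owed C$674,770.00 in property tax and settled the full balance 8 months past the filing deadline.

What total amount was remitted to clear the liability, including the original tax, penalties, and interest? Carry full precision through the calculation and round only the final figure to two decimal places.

Penalty, months 1–4: 4 × 1.25% × C$674,770.00 = C$33,738.50
Penalty, months 5–8: 4 × 2.25% × C$674,770.00 = C$60,729.30
Interest (6%/yr ÷ 12 = 0.5%/month): C$674,770.00 × ((1 + 0.005)^8 − 1) = C$27,467.8920…
Total = C$674,770.00 + C$94,467.8000 + C$27,467.8920… = C$796,705.69

C$796,705.69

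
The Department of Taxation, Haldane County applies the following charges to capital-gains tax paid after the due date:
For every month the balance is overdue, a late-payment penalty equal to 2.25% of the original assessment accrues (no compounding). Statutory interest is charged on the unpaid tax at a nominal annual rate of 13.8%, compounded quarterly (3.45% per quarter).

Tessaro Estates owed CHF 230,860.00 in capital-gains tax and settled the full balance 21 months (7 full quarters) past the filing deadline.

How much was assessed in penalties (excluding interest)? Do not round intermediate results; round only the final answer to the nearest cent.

CHF 109,081.35

Late-payment penalty: 21 × 2.25% × CHF 230,860.00 = CHF 109,081.35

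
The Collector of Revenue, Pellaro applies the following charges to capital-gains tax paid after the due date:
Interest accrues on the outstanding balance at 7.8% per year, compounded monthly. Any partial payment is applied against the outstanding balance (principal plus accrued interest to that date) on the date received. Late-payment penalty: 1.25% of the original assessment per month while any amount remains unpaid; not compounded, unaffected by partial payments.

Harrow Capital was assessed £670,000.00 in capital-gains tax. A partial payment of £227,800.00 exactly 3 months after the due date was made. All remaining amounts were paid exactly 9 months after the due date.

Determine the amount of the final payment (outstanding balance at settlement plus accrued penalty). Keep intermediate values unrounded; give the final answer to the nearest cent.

£548,774.85

Monthly rate = 7.8% ÷ 12 = 0.65%
Balance at month 3: £670,000.0000 × (1 + 0.0065)^3 = £683,150.1065…
After £227,800.00 payment: £683,150.1065… − £227,800.00 = £455,350.1065…
Balance at month 9: £455,350.1065… × (1 + 0.0065)^6 = £473,399.8520…
Penalty: 9 × 1.25% × £670,000.00 = £75,375.00
Final settlement = outstanding balance + penalty = £473,399.8520… + £75,375.00 = £548,774.85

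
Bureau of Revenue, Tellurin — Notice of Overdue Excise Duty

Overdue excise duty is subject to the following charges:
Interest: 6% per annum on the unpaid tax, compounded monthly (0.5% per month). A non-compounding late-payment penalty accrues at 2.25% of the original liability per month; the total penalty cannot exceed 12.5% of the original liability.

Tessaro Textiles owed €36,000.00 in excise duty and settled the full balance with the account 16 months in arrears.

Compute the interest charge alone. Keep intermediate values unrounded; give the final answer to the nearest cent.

Interest: €36,000.00 × ((1 + 0.005)^16 − 1) = €36,000.00 × 0.0830712… = €2,990.5614…

€2,990.56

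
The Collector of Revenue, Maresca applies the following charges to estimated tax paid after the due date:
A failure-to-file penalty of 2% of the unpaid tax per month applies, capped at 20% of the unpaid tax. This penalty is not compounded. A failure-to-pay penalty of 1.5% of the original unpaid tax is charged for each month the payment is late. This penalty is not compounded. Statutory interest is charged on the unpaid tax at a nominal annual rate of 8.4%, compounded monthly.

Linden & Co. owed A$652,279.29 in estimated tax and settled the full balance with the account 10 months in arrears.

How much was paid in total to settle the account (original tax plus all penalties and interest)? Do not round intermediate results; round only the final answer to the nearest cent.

A$927,702.05

Failure-to-file: 10 × 2% × A$652,279.29 = A$130,455.86…, capped at 20% × A$652,279.29 = A$130,455.86…
Failure-to-pay penalty: 10 × 1.5% × A$652,279.29 = A$97,841.89…
Interest (8.4%/yr ÷ 12 = 0.7%/month): A$652,279.29 × ((1 + 0.007)^10 − 1) = A$47,125.0056…
Total = A$652,279.29 + A$228,297.7515 + A$47,125.0056… = A$927,702.05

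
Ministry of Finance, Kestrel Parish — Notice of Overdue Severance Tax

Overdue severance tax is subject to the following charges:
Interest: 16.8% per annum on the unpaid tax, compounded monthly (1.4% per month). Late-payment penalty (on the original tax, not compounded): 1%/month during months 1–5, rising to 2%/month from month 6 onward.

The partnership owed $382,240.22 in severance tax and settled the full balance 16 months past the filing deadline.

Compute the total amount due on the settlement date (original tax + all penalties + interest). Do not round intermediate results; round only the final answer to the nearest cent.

$580,672.19

Penalty, months 1–5: 5 × 1% × $382,240.22 = $19,112.01…
Penalty, months 6–16: 11 × 2% × $382,240.22 = $84,092.85…
Interest: $382,240.22 × ((1 + 0.014)^16 − 1) = $382,240.22 × 0.2491290… = $95,227.1115…
Total = $382,240.22 + $103,204.8594 + $95,227.1115… = $580,672.19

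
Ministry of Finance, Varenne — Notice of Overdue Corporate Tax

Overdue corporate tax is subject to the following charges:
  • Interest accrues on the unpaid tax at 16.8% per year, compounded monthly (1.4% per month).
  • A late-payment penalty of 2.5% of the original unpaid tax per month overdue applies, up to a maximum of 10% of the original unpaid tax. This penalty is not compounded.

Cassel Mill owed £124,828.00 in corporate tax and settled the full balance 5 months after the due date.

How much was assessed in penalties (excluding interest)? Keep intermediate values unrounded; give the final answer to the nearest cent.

£12,482.80

Penalty (uncapped): 5 × 2.5% × £124,828.00 = £15,603.50; cap = 10% × £124,828.00 = £12,482.80 → penalty = £12,482.80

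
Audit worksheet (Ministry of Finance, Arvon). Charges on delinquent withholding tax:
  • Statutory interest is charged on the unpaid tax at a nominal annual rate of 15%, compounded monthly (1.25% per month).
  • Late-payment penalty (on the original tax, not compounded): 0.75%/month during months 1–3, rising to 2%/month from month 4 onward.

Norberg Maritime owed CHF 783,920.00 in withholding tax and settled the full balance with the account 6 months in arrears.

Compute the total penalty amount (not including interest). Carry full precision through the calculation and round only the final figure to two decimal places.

CHF 64,673.40

Penalty, months 1–3: 3 × 0.75% × CHF 783,920.00 = CHF 17,638.20
Penalty, months 4–6: 3 × 2% × CHF 783,920.00 = CHF 47,035.20
Total penalty = CHF 17,638.20 + CHF 47,035.20 = CHF 64,673.40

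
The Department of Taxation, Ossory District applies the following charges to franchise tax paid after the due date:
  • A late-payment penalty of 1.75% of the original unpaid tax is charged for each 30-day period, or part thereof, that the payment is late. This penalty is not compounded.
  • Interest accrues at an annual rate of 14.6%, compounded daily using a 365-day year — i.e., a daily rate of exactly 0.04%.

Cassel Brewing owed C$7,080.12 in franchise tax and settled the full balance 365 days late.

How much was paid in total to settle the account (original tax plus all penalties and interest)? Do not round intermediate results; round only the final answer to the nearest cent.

Penalty periods: ⌈365/30⌉ = 13; penalty = 13 × 1.75% × C$7,080.12 = C$1,610.73…
Interest: C$7,080.12 × ((1 + 0.0004)^365 − 1) = C$7,080.12 × 0.15716241… = C$1,112.7287…
Total = C$7,080.12 + C$1,610.7273 + C$1,112.7287… = C$9,803.58

C$9,803.58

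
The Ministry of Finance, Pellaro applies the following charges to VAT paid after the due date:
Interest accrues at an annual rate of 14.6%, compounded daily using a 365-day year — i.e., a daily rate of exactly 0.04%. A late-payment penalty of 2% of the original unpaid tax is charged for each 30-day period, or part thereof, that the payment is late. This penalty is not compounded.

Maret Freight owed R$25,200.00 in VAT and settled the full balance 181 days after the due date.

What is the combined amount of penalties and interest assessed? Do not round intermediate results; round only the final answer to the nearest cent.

Penalty periods: ⌈181/30⌉ = 7; penalty = 7 × 2% × R$25,200.00 = R$3,528.00
Interest: R$25,200.00 × ((1 + 0.0004)^181 − 1) = R$25,200.00 × 0.07506973… = R$1,891.7572…
Penalties + interest = R$3,528.0000 + R$1,891.7572… = R$5,419.76

R$5,419.76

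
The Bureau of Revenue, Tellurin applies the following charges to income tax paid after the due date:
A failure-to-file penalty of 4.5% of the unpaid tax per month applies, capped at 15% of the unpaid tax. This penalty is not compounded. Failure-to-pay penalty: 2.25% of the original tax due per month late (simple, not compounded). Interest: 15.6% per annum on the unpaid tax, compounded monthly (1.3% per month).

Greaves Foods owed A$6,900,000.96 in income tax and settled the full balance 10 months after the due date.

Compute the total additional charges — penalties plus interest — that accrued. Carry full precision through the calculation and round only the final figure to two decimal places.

Failure-to-file: 10 × 4.5% × A$6,900,000.96 = A$3,105,000.43…, capped at 15% × A$6,900,000.96 = A$1,035,000.14…
Failure-to-pay penalty: 10 × 2.25% × A$6,900,000.96 = A$1,552,500.22…
Interest: A$6,900,000.96 × ((1 + 0.013)^10 − 1) = A$6,900,000.96 × 0.1378747… = A$951,335.7859…
Penalties + interest = A$2,587,500.3600 + A$951,335.7859… = A$3,538,836.15

A$3,538,836.15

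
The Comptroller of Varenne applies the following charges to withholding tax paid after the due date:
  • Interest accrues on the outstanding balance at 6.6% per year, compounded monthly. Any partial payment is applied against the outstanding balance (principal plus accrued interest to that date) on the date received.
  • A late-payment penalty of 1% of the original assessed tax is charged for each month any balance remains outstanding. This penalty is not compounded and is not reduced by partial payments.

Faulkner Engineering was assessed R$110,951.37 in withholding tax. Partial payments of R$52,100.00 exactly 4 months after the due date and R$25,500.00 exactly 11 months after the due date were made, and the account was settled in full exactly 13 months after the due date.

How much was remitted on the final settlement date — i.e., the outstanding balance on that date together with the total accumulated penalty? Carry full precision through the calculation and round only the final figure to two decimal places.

R$53,057.52

Monthly rate = 6.6% ÷ 12 = 0.55%
Balance at month 4: R$110,951.3700 × (1 + 0.0055)^4 = R$113,412.5118…
After R$52,100.00 payment: R$113,412.5118… − R$52,100.00 = R$61,312.5118…
Balance at month 11: R$61,312.5118… × (1 + 0.0055)^7 = R$63,712.3512…
After R$25,500.00 payment: R$63,712.3512… − R$25,500.00 = R$38,212.3512…
Balance at month 13: R$38,212.3512… × (1 + 0.0055)^2 = R$38,633.8430…
Penalty: 13 × 1% × R$110,951.37 = R$14,423.68…
Final settlement = outstanding balance + penalty = R$38,633.8430… + R$14,423.68… = R$53,057.52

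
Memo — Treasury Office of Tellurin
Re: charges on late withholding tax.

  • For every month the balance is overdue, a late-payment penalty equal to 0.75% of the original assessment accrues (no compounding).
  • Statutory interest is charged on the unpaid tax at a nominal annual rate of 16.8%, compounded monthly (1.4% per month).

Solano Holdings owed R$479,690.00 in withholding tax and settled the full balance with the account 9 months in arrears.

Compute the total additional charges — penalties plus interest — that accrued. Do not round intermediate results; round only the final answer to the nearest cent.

R$96,317.63

Late-payment penalty = 0.75% × R$479,690.00 × 9 mo = R$32,379.08…
Interest: R$479,690.00 × ((1 + 0.014)^9 − 1) = R$479,690.00 × 0.1332914… = R$63,938.5540…
Penalties + interest = R$32,379.0750 + R$63,938.5540… = R$96,317.63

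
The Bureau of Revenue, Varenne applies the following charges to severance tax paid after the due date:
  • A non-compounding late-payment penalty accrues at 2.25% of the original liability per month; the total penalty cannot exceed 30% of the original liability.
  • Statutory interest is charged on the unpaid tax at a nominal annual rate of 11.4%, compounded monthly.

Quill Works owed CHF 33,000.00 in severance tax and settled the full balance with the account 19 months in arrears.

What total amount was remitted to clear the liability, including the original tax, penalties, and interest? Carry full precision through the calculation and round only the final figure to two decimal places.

CHF 49,394.27

Penalty (uncapped): 19 × 2.25% × CHF 33,000.00 = CHF 14,107.50; cap = 30% × CHF 33,000.00 = CHF 9,900.00 → penalty = CHF 9,900.00
Interest (11.4%/yr ÷ 12 = 0.95%/month): CHF 33,000.00 × ((1 + 0.0095)^19 − 1) = CHF 6,494.2692…
Total = CHF 33,000.00 + CHF 9,900.0000 + CHF 6,494.2692… = CHF 49,394.27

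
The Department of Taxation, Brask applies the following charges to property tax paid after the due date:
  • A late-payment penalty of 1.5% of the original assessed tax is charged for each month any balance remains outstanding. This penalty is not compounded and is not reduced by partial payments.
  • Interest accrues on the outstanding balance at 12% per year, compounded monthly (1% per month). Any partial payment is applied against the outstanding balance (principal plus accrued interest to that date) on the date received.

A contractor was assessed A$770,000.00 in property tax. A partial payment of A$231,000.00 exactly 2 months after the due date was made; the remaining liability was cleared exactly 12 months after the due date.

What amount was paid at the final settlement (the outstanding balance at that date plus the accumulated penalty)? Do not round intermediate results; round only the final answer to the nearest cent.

Balance at month 2: A$770,000.0000 × (1 + 0.01)^2 = A$785,477.0000
After A$231,000.00 payment: A$785,477.0000 − A$231,000.00 = A$554,477.0000
Balance at month 12: A$554,477.0000 × (1 + 0.01)^10 = A$612,487.5622…
Penalty: 12 × 1.5% × A$770,000.00 = A$138,600.00
Final settlement = outstanding balance + penalty = A$612,487.5622… + A$138,600.00 = A$751,087.56

A$751,087.56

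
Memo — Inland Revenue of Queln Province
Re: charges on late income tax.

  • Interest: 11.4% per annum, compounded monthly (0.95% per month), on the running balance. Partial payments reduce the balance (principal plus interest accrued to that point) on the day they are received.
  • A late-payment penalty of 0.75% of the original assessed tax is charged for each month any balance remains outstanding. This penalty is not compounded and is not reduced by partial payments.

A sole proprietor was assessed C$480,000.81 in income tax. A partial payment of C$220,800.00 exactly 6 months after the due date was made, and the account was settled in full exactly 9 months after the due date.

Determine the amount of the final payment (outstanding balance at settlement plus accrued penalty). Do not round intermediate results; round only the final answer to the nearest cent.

Balance at month 6: C$480,000.8100 × (1 + 0.0095)^6 = C$508,018.9469…
After C$220,800.00 payment: C$508,018.9469… − C$220,800.00 = C$287,218.9469…
Balance at month 9: C$287,218.9469… × (1 + 0.0095)^3 = C$295,482.6977…
Penalty: 9 × 0.75% × C$480,000.81 = C$32,400.05…
Final settlement = outstanding balance + penalty = C$295,482.6977… + C$32,400.05… = C$327,882.75

C$327,882.75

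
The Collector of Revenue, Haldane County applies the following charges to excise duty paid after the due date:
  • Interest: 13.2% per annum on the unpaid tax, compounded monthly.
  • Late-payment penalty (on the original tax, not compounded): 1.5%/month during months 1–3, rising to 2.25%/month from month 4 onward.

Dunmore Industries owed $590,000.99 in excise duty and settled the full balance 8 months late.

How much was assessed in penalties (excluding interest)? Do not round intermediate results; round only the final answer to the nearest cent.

Penalty, months 1–3: 3 × 1.5% × $590,000.99 = $26,550.04…
Penalty, months 4–8: 5 × 2.25% × $590,000.99 = $66,375.11…
Total penalty = $26,550.04… + $66,375.11… = $92,925.16

$92,925.16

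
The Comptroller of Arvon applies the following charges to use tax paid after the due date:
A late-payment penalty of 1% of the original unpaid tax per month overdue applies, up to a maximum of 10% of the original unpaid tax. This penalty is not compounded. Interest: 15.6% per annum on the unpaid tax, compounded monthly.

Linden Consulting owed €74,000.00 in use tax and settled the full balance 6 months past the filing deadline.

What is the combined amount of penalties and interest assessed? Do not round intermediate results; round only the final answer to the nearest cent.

Penalty: 6 × 1% × €74,000.00 = €4,440.00 (below the 10% cap of €7,400.00)
Interest (15.6%/yr ÷ 12 = 1.3%/month): €74,000.00 × ((1 + 0.013)^6 − 1) = €5,962.8734…
Penalties + interest = €4,440.0000 + €5,962.8734… = €10,402.87

€10,402.87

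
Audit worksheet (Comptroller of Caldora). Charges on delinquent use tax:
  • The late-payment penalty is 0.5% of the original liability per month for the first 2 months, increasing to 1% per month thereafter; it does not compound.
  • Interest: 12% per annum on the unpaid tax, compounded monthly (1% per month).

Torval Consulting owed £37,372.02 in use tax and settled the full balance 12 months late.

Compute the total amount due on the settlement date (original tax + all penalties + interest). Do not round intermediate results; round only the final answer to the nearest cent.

£46,222.65

Penalty, months 1–2: 2 × 0.5% × £37,372.02 = £373.72…
Penalty, months 3–12: 10 × 1% × £37,372.02 = £3,737.20…
Interest: £37,372.02 × ((1 + 0.01)^12 − 1) = £37,372.02 × 0.1268250… = £4,739.7076…
Total = £37,372.02 + £4,110.9222 + £4,739.7076… = £46,222.65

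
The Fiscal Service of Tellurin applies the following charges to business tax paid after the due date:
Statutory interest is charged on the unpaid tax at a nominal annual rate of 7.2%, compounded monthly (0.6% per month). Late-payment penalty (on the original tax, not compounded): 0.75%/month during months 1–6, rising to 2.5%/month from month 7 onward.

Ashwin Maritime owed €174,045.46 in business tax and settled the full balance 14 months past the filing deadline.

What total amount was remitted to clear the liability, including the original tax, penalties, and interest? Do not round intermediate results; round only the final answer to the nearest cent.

Penalty, months 1–6: 6 × 0.75% × €174,045.46 = €7,832.05…
Penalty, months 7–14: 8 × 2.5% × €174,045.46 = €34,809.09…
Interest: €174,045.46 × ((1 + 0.006)^14 − 1) = €174,045.46 × 0.0873559… = €15,203.9042…
Total = €174,045.46 + €42,641.1377 + €15,203.9042… = €231,890.50

€231,890.50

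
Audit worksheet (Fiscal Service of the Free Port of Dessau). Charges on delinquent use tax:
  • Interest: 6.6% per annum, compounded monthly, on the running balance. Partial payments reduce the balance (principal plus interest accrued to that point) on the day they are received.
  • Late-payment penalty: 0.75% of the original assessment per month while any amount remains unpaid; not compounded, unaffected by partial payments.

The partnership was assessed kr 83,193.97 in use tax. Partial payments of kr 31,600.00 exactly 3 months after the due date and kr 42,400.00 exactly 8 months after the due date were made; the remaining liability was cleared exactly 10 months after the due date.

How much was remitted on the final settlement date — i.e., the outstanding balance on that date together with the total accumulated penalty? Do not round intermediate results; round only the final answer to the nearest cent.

Monthly rate = 6.6% ÷ 12 = 0.55%
Balance at month 3: kr 83,193.9700 × (1 + 0.0055)^3 = kr 84,574.2342…
After kr 31,600.00 payment: kr 84,574.2342… − kr 31,600.00 = kr 52,974.2342…
Balance at month 8: kr 52,974.2342… × (1 + 0.0055)^5 = kr 54,447.1387…
After kr 42,400.00 payment: kr 54,447.1387… − kr 42,400.00 = kr 12,047.1387…
Balance at month 10: kr 12,047.1387… × (1 + 0.0055)^2 = kr 12,180.0217…
Penalty: 10 × 0.75% × kr 83,193.97 = kr 6,239.55…
Final settlement = outstanding balance + penalty = kr 12,180.0217… + kr 6,239.55… = kr 18,419.57

kr 18,419.57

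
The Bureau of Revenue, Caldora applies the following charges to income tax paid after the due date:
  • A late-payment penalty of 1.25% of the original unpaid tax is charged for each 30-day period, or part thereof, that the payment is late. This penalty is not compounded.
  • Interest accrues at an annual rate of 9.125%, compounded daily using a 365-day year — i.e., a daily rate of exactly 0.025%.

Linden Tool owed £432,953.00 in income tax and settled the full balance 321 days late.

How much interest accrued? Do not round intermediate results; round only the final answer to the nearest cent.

Interest: £432,953.00 × ((1 + 0.00025)^321 − 1) = £432,953.00 × 0.08354706… = £36,171.9484…

£36,171.95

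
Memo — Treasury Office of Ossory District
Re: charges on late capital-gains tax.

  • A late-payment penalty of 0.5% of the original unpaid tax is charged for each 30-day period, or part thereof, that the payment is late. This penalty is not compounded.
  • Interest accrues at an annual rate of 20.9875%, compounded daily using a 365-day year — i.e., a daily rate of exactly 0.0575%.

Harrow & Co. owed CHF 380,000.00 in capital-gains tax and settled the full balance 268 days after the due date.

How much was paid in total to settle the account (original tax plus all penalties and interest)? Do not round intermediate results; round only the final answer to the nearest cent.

CHF 460,391.23

Penalty periods: ⌈268/30⌉ = 9; penalty = 9 × 0.5% × CHF 380,000.00 = CHF 17,100.00
Interest: CHF 380,000.00 × ((1 + 0.000575)^268 − 1) = CHF 380,000.00 × 0.16655588… = CHF 63,291.2335…
Total = CHF 380,000.00 + CHF 17,100.0000 + CHF 63,291.2335… = CHF 460,391.23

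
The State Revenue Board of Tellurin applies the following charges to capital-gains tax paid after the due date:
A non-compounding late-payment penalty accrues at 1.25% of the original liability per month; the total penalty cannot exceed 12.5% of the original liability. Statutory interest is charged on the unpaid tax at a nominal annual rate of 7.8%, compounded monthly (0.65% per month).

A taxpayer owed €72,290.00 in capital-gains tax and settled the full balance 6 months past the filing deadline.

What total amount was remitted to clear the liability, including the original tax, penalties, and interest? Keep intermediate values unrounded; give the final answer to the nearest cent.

Penalty: 6 × 1.25% × €72,290.00 = €5,421.75 (below the 12.5% cap of €9,036.25)
Interest: €72,290.00 × ((1 + 0.0065)^6 − 1) = €72,290.00 × 0.0396393… = €2,865.5228…
Total = €72,290.00 + €5,421.7500 + €2,865.5228… = €80,577.27

€80,577.27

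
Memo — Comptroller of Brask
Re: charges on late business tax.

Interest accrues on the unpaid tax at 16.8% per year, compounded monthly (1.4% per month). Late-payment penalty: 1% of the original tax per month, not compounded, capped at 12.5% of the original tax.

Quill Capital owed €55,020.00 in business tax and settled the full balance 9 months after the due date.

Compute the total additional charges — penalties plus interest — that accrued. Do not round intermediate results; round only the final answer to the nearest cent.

Penalty: 9 × 1% × €55,020.00 = €4,951.80 (below the 12.5% cap of €6,877.50)
Interest: €55,020.00 × ((1 + 0.014)^9 − 1) = €55,020.00 × 0.1332914… = €7,333.6931…
Penalties + interest = €4,951.8000 + €7,333.6931… = €12,285.49

€12,285.49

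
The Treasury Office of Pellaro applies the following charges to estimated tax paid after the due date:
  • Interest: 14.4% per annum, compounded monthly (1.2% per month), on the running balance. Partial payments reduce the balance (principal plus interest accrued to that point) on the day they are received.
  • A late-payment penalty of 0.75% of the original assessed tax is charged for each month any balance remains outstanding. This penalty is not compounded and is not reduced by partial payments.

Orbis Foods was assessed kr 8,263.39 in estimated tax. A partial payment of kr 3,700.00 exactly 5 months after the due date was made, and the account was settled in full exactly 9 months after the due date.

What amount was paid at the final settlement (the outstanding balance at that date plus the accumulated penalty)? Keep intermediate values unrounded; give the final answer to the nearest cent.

Balance at month 5: kr 8,263.3900 × (1 + 0.012)^5 = kr 8,771.2363…
After kr 3,700.00 payment: kr 8,771.2363… − kr 3,700.00 = kr 5,071.2363…
Balance at month 9: kr 5,071.2363… × (1 + 0.012)^4 = kr 5,319.0724…
Penalty: 9 × 0.75% × kr 8,263.39 = kr 557.78…
Final settlement = outstanding balance + penalty = kr 5,319.0724… + kr 557.78… = kr 5,876.85

kr 5,876.85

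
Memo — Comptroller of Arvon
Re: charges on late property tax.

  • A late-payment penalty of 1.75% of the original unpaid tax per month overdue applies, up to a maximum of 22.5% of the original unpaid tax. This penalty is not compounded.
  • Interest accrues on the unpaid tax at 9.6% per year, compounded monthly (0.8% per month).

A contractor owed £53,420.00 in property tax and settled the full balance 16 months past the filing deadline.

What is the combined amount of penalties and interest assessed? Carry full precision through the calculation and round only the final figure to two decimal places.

Penalty (uncapped): 16 × 1.75% × £53,420.00 = £14,957.60; cap = 22.5% × £53,420.00 = £12,019.50 → penalty = £12,019.50
Interest: £53,420.00 × ((1 + 0.008)^16 − 1) = £53,420.00 × 0.1359743… = £7,263.7482…
Penalties + interest = £12,019.5000 + £7,263.7482… = £19,283.25

£19,283.25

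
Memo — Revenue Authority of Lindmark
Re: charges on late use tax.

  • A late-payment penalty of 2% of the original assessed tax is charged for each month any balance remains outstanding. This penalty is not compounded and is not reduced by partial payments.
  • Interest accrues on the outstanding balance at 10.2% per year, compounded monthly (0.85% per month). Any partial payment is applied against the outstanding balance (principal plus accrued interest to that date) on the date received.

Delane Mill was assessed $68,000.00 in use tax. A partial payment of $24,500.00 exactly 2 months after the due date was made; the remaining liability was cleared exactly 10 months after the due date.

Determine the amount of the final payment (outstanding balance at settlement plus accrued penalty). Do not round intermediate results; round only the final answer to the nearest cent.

$61,389.76

Balance at month 2: $68,000.0000 × (1 + 0.0085)^2 = $69,160.9130
After $24,500.00 payment: $69,160.9130 − $24,500.00 = $44,660.9130
Balance at month 10: $44,660.9130 × (1 + 0.0085)^8 = $47,789.7565…
Penalty: 10 × 2% × $68,000.00 = $13,600.00
Final settlement = outstanding balance + penalty = $47,789.7565… + $13,600.00 = $61,389.76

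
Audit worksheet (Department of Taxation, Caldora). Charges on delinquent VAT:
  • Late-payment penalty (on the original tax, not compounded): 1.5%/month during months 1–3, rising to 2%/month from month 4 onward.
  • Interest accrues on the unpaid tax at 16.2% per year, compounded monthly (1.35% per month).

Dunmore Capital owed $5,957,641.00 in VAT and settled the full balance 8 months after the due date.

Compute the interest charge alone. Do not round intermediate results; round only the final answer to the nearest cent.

Interest: $5,957,641.00 × ((1 + 0.0135)^8 − 1) = $5,957,641.00 × 0.1132431… = $674,661.9222…

$674,661.92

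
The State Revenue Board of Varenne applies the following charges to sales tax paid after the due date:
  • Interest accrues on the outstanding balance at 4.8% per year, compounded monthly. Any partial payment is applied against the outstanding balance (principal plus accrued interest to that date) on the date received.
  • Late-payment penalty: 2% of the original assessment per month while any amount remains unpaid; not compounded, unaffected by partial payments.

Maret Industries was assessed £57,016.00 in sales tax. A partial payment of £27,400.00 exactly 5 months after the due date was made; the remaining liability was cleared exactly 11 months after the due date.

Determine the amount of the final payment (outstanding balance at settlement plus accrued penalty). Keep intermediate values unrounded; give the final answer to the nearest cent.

Monthly rate = 4.8% ÷ 12 = 0.4%
Balance at month 5: £57,016.0000 × (1 + 0.004)^5 = £58,165.4791…
After £27,400.00 payment: £58,165.4791… − £27,400.00 = £30,765.4791…
Balance at month 11: £30,765.4791… × (1 + 0.004)^6 = £31,511.2738…
Penalty: 11 × 2% × £57,016.00 = £12,543.52
Final settlement = outstanding balance + penalty = £31,511.2738… + £12,543.52 = £44,054.79

£44,054.79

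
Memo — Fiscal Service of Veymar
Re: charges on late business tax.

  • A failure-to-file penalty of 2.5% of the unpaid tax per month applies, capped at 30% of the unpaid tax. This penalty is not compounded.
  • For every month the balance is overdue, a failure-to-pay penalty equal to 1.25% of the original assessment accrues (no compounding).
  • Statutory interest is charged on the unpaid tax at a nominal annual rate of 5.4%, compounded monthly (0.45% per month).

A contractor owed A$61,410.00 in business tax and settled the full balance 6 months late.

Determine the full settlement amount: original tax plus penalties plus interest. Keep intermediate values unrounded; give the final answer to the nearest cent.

Failure-to-file: 6 × 2.5% × A$61,410.00 = A$9,211.50 (under the 30% cap)
Failure-to-pay penalty: 6 × 1.25% × A$61,410.00 = A$4,605.75
Interest: A$61,410.00 × ((1 + 0.0045)^6 − 1) = A$61,410.00 × 0.0273056… = A$1,676.8356…
Total = A$61,410.00 + A$13,817.2500 + A$1,676.8356… = A$76,904.09

A$76,904.09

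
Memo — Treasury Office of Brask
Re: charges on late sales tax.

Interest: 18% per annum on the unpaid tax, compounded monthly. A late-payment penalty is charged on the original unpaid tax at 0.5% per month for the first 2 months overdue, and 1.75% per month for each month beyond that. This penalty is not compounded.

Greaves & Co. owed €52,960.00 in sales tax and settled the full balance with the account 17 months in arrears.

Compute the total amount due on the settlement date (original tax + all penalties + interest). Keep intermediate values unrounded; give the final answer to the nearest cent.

Penalty, months 1–2: 2 × 0.5% × €52,960.00 = €529.60
Penalty, months 3–17: 15 × 1.75% × €52,960.00 = €13,902.00
Interest (18%/yr ÷ 12 = 1.5%/month): €52,960.00 × ((1 + 0.015)^17 − 1) = €15,253.5567…
Total = €52,960.00 + €14,431.6000 + €15,253.5567… = €82,645.16

€82,645.16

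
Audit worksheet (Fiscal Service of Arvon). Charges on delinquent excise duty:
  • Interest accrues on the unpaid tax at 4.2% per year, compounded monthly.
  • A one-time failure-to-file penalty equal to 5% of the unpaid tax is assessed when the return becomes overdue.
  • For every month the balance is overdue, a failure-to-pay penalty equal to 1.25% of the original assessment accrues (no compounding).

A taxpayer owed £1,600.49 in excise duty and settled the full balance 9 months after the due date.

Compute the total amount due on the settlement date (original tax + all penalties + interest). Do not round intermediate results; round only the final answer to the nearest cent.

Failure-to-file penalty: 5% × £1,600.49 = £80.02…
Failure-to-pay penalty = 1.25% × £1,600.49 × 9 mo = £180.06…
Interest (4.2%/yr ÷ 12 = 0.35%/month): £1,600.49 × ((1 + 0.0035)^9 − 1) = £51.1270…
Total = £1,600.49 + £260.0796… + £51.1270… = £1,911.70

£1,911.70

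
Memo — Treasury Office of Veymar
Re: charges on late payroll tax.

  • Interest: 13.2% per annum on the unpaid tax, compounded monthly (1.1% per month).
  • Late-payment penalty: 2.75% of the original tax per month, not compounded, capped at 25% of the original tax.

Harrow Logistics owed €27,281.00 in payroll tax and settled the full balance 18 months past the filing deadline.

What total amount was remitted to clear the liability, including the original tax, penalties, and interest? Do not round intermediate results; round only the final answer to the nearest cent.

€40,038.83

Penalty (uncapped): 18 × 2.75% × €27,281.00 = €13,504.10…; cap = 25% × €27,281.00 = €6,820.25 → penalty = €6,820.25
Interest: €27,281.00 × ((1 + 0.011)^18 − 1) = €27,281.00 × 0.2176453… = €5,937.5817…
Total = €27,281.00 + €6,820.2500 + €5,937.5817… = €40,038.83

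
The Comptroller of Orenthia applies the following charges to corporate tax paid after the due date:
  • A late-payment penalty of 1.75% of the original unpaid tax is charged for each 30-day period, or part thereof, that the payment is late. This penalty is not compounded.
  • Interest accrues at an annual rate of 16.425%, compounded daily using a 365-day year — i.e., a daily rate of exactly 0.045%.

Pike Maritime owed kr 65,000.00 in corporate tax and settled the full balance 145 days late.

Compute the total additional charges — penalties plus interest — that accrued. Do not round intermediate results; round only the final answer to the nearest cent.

kr 10,069.16

Penalty periods: ⌈145/30⌉ = 5; penalty = 5 × 1.75% × kr 65,000.00 = kr 5,687.50
Interest: kr 65,000.00 × ((1 + 0.00045)^145 − 1) = kr 65,000.00 × 0.06741018… = kr 4,381.6618…
Penalties + interest = kr 5,687.5000 + kr 4,381.6618… = kr 10,069.16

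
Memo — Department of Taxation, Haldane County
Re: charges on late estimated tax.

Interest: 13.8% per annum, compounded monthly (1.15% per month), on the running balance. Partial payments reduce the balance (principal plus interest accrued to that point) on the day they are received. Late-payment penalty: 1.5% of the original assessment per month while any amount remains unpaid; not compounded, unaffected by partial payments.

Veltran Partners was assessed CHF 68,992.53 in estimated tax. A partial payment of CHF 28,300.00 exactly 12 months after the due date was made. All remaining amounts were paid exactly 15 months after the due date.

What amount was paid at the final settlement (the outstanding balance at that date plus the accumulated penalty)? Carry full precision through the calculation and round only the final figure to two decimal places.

Balance at month 12: CHF 68,992.5300 × (1 + 0.0115)^12 = CHF 79,139.3933…
After CHF 28,300.00 payment: CHF 79,139.3933… − CHF 28,300.00 = CHF 50,839.3933…
Balance at month 15: CHF 50,839.3933… × (1 + 0.0115)^3 = CHF 52,613.6002…
Penalty: 15 × 1.5% × CHF 68,992.53 = CHF 15,523.32…
Final settlement = outstanding balance + penalty = CHF 52,613.6002… + CHF 15,523.32… = CHF 68,136.92

CHF 68,136.92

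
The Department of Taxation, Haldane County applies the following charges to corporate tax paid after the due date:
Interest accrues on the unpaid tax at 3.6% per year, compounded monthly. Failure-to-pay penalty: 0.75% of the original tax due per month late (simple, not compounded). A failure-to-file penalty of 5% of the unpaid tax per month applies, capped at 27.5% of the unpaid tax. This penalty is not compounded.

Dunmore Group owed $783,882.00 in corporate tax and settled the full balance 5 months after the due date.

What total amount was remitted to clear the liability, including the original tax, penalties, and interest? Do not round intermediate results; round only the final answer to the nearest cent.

$1,021,077.07

Failure-to-file: 5 × 5% × $783,882.00 = $195,970.50 (under the 27.5% cap)
Failure-to-pay penalty: 5 × 0.75% × $783,882.00 = $29,395.58…
Interest (3.6%/yr ÷ 12 = 0.3%/month): $783,882.00 × ((1 + 0.003)^5 − 1) = $11,828.9913…
Total = $783,882.00 + $225,366.0750 + $11,828.9913… = $1,021,077.07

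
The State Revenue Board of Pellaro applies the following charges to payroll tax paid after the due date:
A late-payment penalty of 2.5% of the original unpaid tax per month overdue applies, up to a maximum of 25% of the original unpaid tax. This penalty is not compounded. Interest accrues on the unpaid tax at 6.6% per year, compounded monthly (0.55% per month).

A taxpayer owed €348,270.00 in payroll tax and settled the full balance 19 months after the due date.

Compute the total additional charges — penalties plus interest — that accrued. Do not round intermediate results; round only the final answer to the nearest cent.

Penalty (uncapped): 19 × 2.5% × €348,270.00 = €165,428.25; cap = 25% × €348,270.00 = €87,067.50 → penalty = €87,067.50
Interest: €348,270.00 × ((1 + 0.0055)^19 − 1) = €348,270.00 × 0.1098376… = €38,253.1317…
Penalties + interest = €87,067.5000 + €38,253.1317… = €125,320.63

€125,320.63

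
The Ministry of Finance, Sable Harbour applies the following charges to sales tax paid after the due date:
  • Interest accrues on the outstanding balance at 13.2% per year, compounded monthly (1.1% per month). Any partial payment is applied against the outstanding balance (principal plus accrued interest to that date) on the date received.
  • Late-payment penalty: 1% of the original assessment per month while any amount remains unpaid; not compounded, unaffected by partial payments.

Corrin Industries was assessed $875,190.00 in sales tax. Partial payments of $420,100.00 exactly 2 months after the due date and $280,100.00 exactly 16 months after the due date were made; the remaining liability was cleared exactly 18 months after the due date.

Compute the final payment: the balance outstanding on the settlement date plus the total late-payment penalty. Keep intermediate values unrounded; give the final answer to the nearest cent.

Balance at month 2: $875,190.0000 × (1 + 0.011)^2 = $894,550.0780…
After $420,100.00 payment: $894,550.0780… − $420,100.00 = $474,450.0780…
Balance at month 16: $474,450.0780… × (1 + 0.011)^14 = $552,976.5322…
After $280,100.00 payment: $552,976.5322… − $280,100.00 = $272,876.5322…
Balance at month 18: $272,876.5322… × (1 + 0.011)^2 = $278,912.8339…
Penalty: 18 × 1% × $875,190.00 = $157,534.20
Final settlement = outstanding balance + penalty = $278,912.8339… + $157,534.20 = $436,447.03

$436,447.03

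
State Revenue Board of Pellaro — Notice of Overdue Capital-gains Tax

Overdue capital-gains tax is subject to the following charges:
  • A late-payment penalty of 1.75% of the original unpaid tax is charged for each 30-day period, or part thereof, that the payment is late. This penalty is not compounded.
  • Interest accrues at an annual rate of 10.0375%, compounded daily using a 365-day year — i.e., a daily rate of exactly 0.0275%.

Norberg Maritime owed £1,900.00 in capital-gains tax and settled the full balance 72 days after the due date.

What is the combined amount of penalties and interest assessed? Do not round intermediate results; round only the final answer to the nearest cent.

£137.74

Penalty periods: ⌈72/30⌉ = 3; penalty = 3 × 1.75% × £1,900.00 = £99.75
Interest: £1,900.00 × ((1 + 0.000275)^72 − 1) = £1,900.00 × 0.01999454… = £37.9896…
Penalties + interest = £99.7500 + £37.9896… = £137.74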